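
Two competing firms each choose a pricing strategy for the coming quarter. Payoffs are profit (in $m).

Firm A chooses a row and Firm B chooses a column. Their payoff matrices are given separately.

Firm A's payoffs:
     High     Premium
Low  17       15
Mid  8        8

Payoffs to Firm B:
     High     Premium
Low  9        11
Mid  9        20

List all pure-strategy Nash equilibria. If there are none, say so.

(Low, Premium)

Firm A against High: payoffs 17, 8 → best response Low.
Firm A against Premium: payoffs 15, 8 → best response Low.
Firm B against Low: payoffs 9, 11 → best response Premium.
Firm B against Mid: payoffs 9, 20 → best response Premium.
Mutual best responses: (Low, Premium).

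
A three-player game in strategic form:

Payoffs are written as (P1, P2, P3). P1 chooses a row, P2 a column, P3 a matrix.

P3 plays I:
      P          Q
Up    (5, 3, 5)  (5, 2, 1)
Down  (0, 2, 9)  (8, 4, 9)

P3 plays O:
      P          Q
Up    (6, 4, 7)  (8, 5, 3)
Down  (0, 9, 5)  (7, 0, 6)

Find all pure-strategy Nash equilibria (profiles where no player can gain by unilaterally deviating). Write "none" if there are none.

(Up, Q, O), (Down, Q, I)

(Up, P, I): P3 can switch to O (5 → 7). Not NE.
(Up, P, O): P2 can switch to Q (4 → 5). Not NE.
(Up, Q, I): P1 can switch to Down (5 → 8). Not NE.
(Up, Q, O): P1 gets 8, best alternative 7; P2 gets 5, best alternative 4; P3 gets 3, best alternative 1. No profitable deviation — NE.
(Down, P, I): P1 can switch to Up (0 → 5). Not NE.
(Down, P, O): P1 can switch to Up (0 → 6). Not NE.
(Down, Q, I): P1 gets 8, best alternative 5; P2 gets 4, best alternative 2; P3 gets 9, best alternative 6. No profitable deviation — NE.
(Down, Q, O): P1 can switch to Up (7 → 8). Not NE.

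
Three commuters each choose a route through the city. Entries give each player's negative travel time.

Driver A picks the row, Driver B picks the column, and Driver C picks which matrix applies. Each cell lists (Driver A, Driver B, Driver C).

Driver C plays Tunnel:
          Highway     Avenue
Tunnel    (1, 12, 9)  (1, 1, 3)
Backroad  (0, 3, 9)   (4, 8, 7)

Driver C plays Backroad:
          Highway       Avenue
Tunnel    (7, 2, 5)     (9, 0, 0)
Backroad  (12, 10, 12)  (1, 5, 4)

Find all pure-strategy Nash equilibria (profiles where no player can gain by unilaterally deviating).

Driver A against (Highway, Tunnel): payoffs 1, 0 → best response Tunnel.
Driver A against (Highway, Backroad): payoffs 7, 12 → best response Backroad.
Driver A against (Avenue, Tunnel): payoffs 1, 4 → best response Backroad.
Driver A against (Avenue, Backroad): payoffs 9, 1 → best response Tunnel.
Driver B against (Tunnel, Tunnel): payoffs 12, 1 → best response Highway.
Driver B against (Tunnel, Backroad): payoffs 2, 0 → best response Highway.
Driver B against (Backroad, Tunnel): payoffs 3, 8 → best response Avenue.
Driver B against (Backroad, Backroad): payoffs 10, 5 → best response Highway.
Driver C against (Tunnel, Highway): payoffs 9, 5 → best response Tunnel.
Driver C against (Tunnel, Avenue): payoffs 3, 0 → best response Tunnel.
Driver C against (Backroad, Highway): payoffs 9, 12 → best response Backroad.
Driver C against (Backroad, Avenue): payoffs 7, 4 → best response Tunnel.
Mutual best responses: (Tunnel, Highway, Tunnel); (Backroad, Highway, Backroad); (Backroad, Avenue, Tunnel).

The pure Nash equilibria are (Tunnel, Highway, Tunnel); (Backroad, Highway, Backroad); (Backroad, Avenue, Tunnel).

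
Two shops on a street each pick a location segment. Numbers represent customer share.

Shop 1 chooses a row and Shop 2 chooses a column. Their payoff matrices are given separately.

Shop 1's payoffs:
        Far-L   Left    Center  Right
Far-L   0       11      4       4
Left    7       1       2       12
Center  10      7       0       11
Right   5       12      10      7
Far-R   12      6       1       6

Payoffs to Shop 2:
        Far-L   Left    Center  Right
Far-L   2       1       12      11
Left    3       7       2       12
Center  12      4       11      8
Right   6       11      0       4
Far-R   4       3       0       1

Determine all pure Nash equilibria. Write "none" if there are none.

(Far-L, Far-L): Shop 1 can switch to Left (0 → 7). Not NE.
(Far-L, Left): Shop 1 can switch to Right (11 → 12). Not NE.
(Far-L, Center): Shop 1 can switch to Right (4 → 10). Not NE.
(Far-L, Right): Shop 1 can switch to Left (4 → 12). Not NE.
(Left, Far-L): Shop 1 can switch to Center (7 → 10). Not NE.
(Left, Left): Shop 1 can switch to Far-L (1 → 11). Not NE.
(Left, Right): Shop 1 gets 12, best alternative 11; Shop 2 gets 12, best alternative 7. No profitable deviation — NE.
(Right, Left): Shop 1 gets 12, best alternative 11; Shop 2 gets 11, best alternative 6. No profitable deviation — NE.
(Far-R, Far-L): Shop 1 gets 12, best alternative 10; Shop 2 gets 4, best alternative 3. No profitable deviation — NE.
(The remaining 11 profiles each have a profitable deviation by the same check.)

The pure Nash equilibria are (Left, Right); (Right, Left); (Far-R, Far-L).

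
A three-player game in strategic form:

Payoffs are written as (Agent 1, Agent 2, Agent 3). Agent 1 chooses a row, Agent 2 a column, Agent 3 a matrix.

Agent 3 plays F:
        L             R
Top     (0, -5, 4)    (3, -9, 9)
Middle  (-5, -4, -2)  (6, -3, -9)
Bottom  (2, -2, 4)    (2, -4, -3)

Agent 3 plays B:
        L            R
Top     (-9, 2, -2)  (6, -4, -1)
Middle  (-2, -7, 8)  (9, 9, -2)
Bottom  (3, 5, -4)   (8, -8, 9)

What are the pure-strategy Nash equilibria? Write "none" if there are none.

(Top, L, F): Agent 1 can switch to Bottom (0 → 2). Not NE.
(Top, L, B): Agent 1 can switch to Middle (-9 → -2). Not NE.
(Top, R, F): Agent 1 can switch to Middle (3 → 6). Not NE.
(Top, R, B): Agent 1 can switch to Middle (6 → 9). Not NE.
(Middle, L, F): Agent 1 can switch to Top (-5 → 0). Not NE.
(Middle, L, B): Agent 1 can switch to Bottom (-2 → 3). Not NE.
(Middle, R, F): Agent 3 can switch to B (-9 → -2). Not NE.
(Middle, R, B): Agent 1 gets 9, best alternative 8; Agent 2 gets 9, best alternative -7; Agent 3 gets -2, best alternative -9. No profitable deviation — NE.
(Bottom, L, F): Agent 1 gets 2, best alternative 0; Agent 2 gets -2, best alternative -4; Agent 3 gets 4, best alternative -4. No profitable deviation — NE.
(Bottom, L, B): Agent 3 can switch to F (-4 → 4). Not NE.
(The remaining 2 profiles each have a profitable deviation by the same check.)

The pure Nash equilibria are (Middle, R, B), (Bottom, L, F).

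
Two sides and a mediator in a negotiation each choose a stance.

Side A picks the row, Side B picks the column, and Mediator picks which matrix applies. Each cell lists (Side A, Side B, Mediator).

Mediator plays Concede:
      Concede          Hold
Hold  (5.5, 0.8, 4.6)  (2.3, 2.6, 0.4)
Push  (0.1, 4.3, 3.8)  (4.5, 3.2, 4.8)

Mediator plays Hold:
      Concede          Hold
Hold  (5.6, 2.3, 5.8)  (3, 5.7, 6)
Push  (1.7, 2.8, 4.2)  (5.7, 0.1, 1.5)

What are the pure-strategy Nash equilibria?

Side A against (Concede, Concede): payoffs 5.5, 0.1 → best response Hold.
Side A against (Concede, Hold): payoffs 5.6, 1.7 → best response Hold.
Side A against (Hold, Concede): payoffs 2.3, 4.5 → best response Push.
Side A against (Hold, Hold): payoffs 3, 5.7 → best response Push.
Side B against (Hold, Concede): payoffs 0.8, 2.6 → best response Hold.
Side B against (Hold, Hold): payoffs 2.3, 5.7 → best response Hold.
Side B against (Push, Concede): payoffs 4.3, 3.2 → best response Concede.
Side B against (Push, Hold): payoffs 2.8, 0.1 → best response Concede.
Mediator against (Hold, Concede): payoffs 4.6, 5.8 → best response Hold.
Mediator against (Hold, Hold): payoffs 0.4, 6 → best response Hold.
Mediator against (Push, Concede): payoffs 3.8, 4.2 → best response Hold.
Mediator against (Push, Hold): payoffs 4.8, 1.5 → best response Concede.
No profile is a mutual best response for all players.

No pure-strategy Nash equilibrium.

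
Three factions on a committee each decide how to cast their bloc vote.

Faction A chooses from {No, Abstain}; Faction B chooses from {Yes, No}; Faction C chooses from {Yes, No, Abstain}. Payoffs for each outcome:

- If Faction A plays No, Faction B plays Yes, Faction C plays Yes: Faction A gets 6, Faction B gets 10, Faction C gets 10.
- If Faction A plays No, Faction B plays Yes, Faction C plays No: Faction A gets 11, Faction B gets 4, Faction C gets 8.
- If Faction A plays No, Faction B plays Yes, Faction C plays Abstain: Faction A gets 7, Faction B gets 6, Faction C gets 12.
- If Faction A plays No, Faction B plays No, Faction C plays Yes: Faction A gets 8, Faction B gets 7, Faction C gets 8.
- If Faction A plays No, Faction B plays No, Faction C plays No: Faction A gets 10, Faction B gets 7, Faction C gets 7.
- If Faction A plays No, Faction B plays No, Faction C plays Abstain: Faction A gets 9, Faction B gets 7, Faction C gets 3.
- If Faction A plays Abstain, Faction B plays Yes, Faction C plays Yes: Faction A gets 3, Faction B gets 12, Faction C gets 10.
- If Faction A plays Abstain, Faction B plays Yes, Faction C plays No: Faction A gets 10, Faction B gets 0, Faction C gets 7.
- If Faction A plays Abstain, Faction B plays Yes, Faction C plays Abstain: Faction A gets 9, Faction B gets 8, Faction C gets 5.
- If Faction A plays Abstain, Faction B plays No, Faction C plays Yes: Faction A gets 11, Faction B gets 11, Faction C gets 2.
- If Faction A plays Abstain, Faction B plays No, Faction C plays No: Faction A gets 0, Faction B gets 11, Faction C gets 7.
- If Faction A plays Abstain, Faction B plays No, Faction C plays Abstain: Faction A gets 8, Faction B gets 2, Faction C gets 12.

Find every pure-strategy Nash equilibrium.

Faction A against (Yes, Yes): payoffs 6, 3 → best response No.
Faction A against (Yes, No): payoffs 11, 10 → best response No.
Faction A against (Yes, Abstain): payoffs 7, 9 → best response Abstain.
Faction A against (No, Yes): payoffs 8, 11 → best response Abstain.
Faction A against (No, No): payoffs 10, 0 → best response No.
Faction A against (No, Abstain): payoffs 9, 8 → best response No.
Faction B against (No, Yes): payoffs 10, 7 → best response Yes.
Faction B against (No, No): payoffs 4, 7 → best response No.
Faction B against (No, Abstain): payoffs 6, 7 → best response No.
Faction B against (Abstain, Yes): payoffs 12, 11 → best response Yes.
Faction B against (Abstain, No): payoffs 0, 11 → best response No.
Faction B against (Abstain, Abstain): payoffs 8, 2 → best response Yes.
Faction C against (No, Yes): payoffs 10, 8, 12 → best response Abstain.
Faction C against (No, No): payoffs 8, 7, 3 → best response Yes.
Faction C against (Abstain, Yes): payoffs 10, 7, 5 → best response Yes.
Faction C against (Abstain, No): payoffs 2, 7, 12 → best response Abstain.
No profile is a mutual best response for all players.

No pure-strategy Nash equilibrium.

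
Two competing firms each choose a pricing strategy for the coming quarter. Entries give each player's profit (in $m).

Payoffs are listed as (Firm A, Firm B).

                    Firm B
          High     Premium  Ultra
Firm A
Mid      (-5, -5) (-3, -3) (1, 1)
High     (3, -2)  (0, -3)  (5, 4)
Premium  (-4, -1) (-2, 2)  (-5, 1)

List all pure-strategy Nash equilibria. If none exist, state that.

(Mid, High): Firm A can switch to High (-5 → 3). Not NE.
(Mid, Premium): Firm A can switch to High (-3 → 0). Not NE.
(Mid, Ultra): Firm A can switch to High (1 → 5). Not NE.
(High, High): Firm B can switch to Ultra (-2 → 4). Not NE.
(High, Premium): Firm B can switch to High (-3 → -2). Not NE.
(High, Ultra): Firm A gets 5, best alternative 1; Firm B gets 4, best alternative -2. No profitable deviation — NE.
(Premium, High): Firm A can switch to High (-4 → 3). Not NE.
(Premium, Premium): Firm A can switch to High (-2 → 0). Not NE.
(Premium, Ultra): Firm A can switch to Mid (-5 → 1). Not NE.

(High, Ultra)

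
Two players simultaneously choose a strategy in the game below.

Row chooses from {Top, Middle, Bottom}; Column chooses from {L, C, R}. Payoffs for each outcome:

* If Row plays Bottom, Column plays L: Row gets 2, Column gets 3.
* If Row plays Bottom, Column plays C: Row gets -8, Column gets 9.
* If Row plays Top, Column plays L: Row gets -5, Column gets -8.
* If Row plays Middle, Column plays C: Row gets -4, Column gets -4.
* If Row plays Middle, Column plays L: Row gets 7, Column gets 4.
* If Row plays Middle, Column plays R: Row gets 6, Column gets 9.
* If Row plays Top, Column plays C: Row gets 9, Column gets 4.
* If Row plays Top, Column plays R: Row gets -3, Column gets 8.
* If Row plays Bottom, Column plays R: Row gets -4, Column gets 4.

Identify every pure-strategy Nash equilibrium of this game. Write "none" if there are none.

Row against L: payoffs -5, 7, 2 → best response Middle.
Row against C: payoffs 9, -4, -8 → best response Top.
Row against R: payoffs -3, 6, -4 → best response Middle.
Column against Top: payoffs -8, 4, 8 → best response R.
Column against Middle: payoffs 4, -4, 9 → best response R.
Column against Bottom: payoffs 3, 9, 4 → best response C.
Mutual best responses: (Middle, R).

Pure NE: (Middle, R)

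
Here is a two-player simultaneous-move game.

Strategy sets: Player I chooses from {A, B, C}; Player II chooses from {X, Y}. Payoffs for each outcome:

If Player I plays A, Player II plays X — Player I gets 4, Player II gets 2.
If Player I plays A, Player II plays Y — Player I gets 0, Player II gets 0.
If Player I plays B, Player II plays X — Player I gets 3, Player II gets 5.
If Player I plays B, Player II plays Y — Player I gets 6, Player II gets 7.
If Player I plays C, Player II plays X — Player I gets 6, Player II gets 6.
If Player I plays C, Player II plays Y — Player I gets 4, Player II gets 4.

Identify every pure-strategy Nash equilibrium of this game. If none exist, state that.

The pure Nash equilibria are (B, Y); (C, X).

(A, X): Player I can switch to C (4 → 6). Not NE.
(A, Y): Player I can switch to B (0 → 6). Not NE.
(B, X): Player I can switch to A (3 → 4). Not NE.
(B, Y): Player I gets 6, best alternative 4; Player II gets 7, best alternative 5. No profitable deviation — NE.
(C, X): Player I gets 6, best alternative 4; Player II gets 6, best alternative 4. No profitable deviation — NE.
(C, Y): Player I can switch to B (4 → 6). Not NE.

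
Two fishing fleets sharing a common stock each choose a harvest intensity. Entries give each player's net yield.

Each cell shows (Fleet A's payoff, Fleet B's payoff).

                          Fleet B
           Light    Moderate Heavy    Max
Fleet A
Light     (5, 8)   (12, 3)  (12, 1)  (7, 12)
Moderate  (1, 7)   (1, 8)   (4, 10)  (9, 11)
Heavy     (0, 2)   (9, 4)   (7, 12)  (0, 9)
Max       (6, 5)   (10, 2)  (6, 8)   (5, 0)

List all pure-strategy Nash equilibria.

(Moderate, Max)

Fleet A against Light: payoffs 5, 1, 0, 6 → best response Max.
Fleet A against Moderate: payoffs 12, 1, 9, 10 → best response Light.
Fleet A against Heavy: payoffs 12, 4, 7, 6 → best response Light.
Fleet A against Max: payoffs 7, 9, 0, 5 → best response Moderate.
Fleet B against Light: payoffs 8, 3, 1, 12 → best response Max.
Fleet B against Moderate: payoffs 7, 8, 10, 11 → best response Max.
Fleet B against Heavy: payoffs 2, 4, 12, 9 → best response Heavy.
Fleet B against Max: payoffs 5, 2, 8, 0 → best response Heavy.
Mutual best responses: (Moderate, Max).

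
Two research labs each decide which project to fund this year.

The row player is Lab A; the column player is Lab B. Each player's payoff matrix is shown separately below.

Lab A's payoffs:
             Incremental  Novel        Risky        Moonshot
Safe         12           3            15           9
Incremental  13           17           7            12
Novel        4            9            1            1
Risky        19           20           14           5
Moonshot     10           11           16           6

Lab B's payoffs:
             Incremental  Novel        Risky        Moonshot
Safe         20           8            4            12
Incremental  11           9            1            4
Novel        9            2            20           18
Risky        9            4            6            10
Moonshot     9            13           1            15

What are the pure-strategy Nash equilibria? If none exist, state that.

No pure-strategy Nash equilibrium.

Lab A against Incremental: payoffs 12, 13, 4, 19, 10 → best response Risky.
Lab A against Novel: payoffs 3, 17, 9, 20, 11 → best response Risky.
Lab A against Risky: payoffs 15, 7, 1, 14, 16 → best response Moonshot.
Lab A against Moonshot: payoffs 9, 12, 1, 5, 6 → best response Incremental.
Lab B against Safe: payoffs 20, 8, 4, 12 → best response Incremental.
Lab B against Incremental: payoffs 11, 9, 1, 4 → best response Incremental.
Lab B against Novel: payoffs 9, 2, 20, 18 → best response Risky.
Lab B against Risky: payoffs 9, 4, 6, 10 → best response Moonshot.
Lab B against Moonshot: payoffs 9, 13, 1, 15 → best response Moonshot.
No profile is a mutual best response for all players.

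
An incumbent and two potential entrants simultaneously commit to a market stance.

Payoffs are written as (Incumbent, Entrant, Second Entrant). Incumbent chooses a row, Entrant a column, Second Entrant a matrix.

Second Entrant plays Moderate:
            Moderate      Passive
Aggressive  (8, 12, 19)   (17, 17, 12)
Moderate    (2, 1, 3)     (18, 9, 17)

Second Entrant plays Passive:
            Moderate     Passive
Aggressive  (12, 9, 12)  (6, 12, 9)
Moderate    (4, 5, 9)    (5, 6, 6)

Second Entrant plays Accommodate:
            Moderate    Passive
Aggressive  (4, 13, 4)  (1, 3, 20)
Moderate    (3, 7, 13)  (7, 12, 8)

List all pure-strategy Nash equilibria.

Check each profile: it is a Nash equilibrium iff no player can strictly gain by switching unilaterally.
(Aggressive, Moderate, Moderate): Entrant can switch to Passive (12 → 17). Not NE.
(Aggressive, Moderate, Passive): Entrant can switch to Passive (9 → 12). Not NE.
(Aggressive, Moderate, Accommodate): Second Entrant can switch to Moderate (4 → 19). Not NE.
(Aggressive, Passive, Moderate): Incumbent can switch to Moderate (17 → 18). Not NE.
(Aggressive, Passive, Passive): Second Entrant can switch to Moderate (9 → 12). Not NE.
(Aggressive, Passive, Accommodate): Incumbent can switch to Moderate (1 → 7). Not NE.
(Moderate, Moderate, Moderate): Incumbent can switch to Aggressive (2 → 8). Not NE.
(Moderate, Moderate, Passive): Incumbent can switch to Aggressive (4 → 12). Not NE.
(Moderate, Moderate, Accommodate): Incumbent can switch to Aggressive (3 → 4). Not NE.
(Moderate, Passive, Moderate): Incumbent gets 18, best alternative 17; Entrant gets 9, best alternative 1; Second Entrant gets 17, best alternative 8. No profitable deviation — NE.
(Moderate, Passive, Passive): Incumbent can switch to Aggressive (5 → 6). Not NE.
(Moderate, Passive, Accommodate): Second Entrant can switch to Moderate (8 → 17). Not NE.

The unique pure-strategy Nash equilibrium is (Moderate, Passive, Moderate).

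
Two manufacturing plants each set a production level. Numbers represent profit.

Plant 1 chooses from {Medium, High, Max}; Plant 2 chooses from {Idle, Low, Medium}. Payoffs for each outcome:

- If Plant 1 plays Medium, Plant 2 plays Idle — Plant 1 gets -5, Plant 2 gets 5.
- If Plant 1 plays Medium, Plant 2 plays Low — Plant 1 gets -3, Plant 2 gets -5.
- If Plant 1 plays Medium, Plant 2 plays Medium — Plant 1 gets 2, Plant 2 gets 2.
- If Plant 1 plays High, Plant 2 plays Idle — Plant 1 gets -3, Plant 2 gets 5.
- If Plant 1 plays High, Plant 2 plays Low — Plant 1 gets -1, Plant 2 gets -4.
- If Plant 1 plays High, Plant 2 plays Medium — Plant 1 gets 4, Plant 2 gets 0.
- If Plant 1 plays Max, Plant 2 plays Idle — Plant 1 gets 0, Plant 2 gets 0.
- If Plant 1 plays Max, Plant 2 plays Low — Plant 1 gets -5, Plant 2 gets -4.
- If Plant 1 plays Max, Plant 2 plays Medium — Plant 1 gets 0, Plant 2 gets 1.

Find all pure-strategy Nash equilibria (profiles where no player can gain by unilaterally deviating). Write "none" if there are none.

This game has no pure Nash equilibrium.

Plant 1 against Idle: payoffs -5, -3, 0 → best response Max.
Plant 1 against Low: payoffs -3, -1, -5 → best response High.
Plant 1 against Medium: payoffs 2, 4, 0 → best response High.
Plant 2 against Medium: payoffs 5, -5, 2 → best response Idle.
Plant 2 against High: payoffs 5, -4, 0 → best response Idle.
Plant 2 against Max: payoffs 0, -4, 1 → best response Medium.
No profile is a mutual best response for all players.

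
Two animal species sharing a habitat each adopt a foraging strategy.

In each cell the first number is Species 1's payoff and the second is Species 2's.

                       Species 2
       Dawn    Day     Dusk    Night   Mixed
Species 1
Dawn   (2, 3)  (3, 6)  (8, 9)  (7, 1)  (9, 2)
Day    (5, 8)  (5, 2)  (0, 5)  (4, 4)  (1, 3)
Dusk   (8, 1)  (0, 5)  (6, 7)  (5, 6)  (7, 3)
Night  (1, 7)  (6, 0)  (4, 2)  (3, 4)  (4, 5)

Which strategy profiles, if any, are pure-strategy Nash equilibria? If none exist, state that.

(Dawn, Dawn): Species 1 can switch to Day (2 → 5). Not NE.
(Dawn, Day): Species 1 can switch to Day (3 → 5). Not NE.
(Dawn, Dusk): Species 1 gets 8, best alternative 6; Species 2 gets 9, best alternative 6. No profitable deviation — NE.
(Dawn, Night): Species 2 can switch to Dawn (1 → 3). Not NE.
(Dawn, Mixed): Species 2 can switch to Dawn (2 → 3). Not NE.
(Day, Dawn): Species 1 can switch to Dusk (5 → 8). Not NE.
(Day, Day): Species 1 can switch to Night (5 → 6). Not NE.
(Day, Dusk): Species 1 can switch to Dawn (0 → 8). Not NE.
(Day, Night): Species 1 can switch to Dawn (4 → 7). Not NE.
(Day, Mixed): Species 1 can switch to Dawn (1 → 9). Not NE.
(Dusk, Dawn): Species 2 can switch to Day (1 → 5). Not NE.
(Dusk, Day): Species 1 can switch to Dawn (0 → 3). Not NE.
(Dusk, Dusk): Species 1 can switch to Dawn (6 → 8). Not NE.
(The remaining 7 profiles each have a profitable deviation by the same check.)

The unique pure-strategy Nash equilibrium is (Dawn, Dusk).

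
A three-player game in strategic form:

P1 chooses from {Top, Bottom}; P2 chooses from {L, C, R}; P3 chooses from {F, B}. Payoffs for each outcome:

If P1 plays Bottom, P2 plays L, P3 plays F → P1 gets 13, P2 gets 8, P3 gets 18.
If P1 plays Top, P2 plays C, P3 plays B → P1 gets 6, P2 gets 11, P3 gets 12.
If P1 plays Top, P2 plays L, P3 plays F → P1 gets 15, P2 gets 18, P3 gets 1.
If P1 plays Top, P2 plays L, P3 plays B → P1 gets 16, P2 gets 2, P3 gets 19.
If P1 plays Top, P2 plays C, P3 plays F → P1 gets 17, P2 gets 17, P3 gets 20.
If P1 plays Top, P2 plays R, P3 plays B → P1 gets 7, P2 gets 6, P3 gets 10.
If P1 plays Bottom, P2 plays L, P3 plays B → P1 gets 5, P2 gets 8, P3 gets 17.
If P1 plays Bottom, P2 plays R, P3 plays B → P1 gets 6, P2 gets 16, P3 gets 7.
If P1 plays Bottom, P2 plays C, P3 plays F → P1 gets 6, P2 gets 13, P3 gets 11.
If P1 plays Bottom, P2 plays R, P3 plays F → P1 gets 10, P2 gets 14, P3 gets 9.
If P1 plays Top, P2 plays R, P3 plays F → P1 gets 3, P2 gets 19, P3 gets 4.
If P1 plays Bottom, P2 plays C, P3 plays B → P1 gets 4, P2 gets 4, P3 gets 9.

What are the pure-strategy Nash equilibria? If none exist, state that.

Mark each player's best response to every combination of opponents' strategies; a profile where every player is best-responding is a pure Nash equilibrium.
P1 against (L, F): payoffs 15, 13 → best response Top.
P1 against (L, B): payoffs 16, 5 → best response Top.
P1 against (C, F): payoffs 17, 6 → best response Top.
P1 against (C, B): payoffs 6, 4 → best response Top.
P1 against (R, F): payoffs 3, 10 → best response Bottom.
P1 against (R, B): payoffs 7, 6 → best response Top.
P2 against (Top, F): payoffs 18, 17, 19 → best response R.
P2 against (Top, B): payoffs 2, 11, 6 → best response C.
P2 against (Bottom, F): payoffs 8, 13, 14 → best response R.
P2 against (Bottom, B): payoffs 8, 4, 16 → best response R.
P3 against (Top, L): payoffs 1, 19 → best response B.
P3 against (Top, C): payoffs 20, 12 → best response F.
P3 against (Top, R): payoffs 4, 10 → best response B.
P3 against (Bottom, L): payoffs 18, 17 → best response F.
P3 against (Bottom, C): payoffs 11, 9 → best response F.
P3 against (Bottom, R): payoffs 9, 7 → best response F.
Mutual best responses: (Bottom, R, F).

The unique pure-strategy Nash equilibrium is (Bottom, R, F).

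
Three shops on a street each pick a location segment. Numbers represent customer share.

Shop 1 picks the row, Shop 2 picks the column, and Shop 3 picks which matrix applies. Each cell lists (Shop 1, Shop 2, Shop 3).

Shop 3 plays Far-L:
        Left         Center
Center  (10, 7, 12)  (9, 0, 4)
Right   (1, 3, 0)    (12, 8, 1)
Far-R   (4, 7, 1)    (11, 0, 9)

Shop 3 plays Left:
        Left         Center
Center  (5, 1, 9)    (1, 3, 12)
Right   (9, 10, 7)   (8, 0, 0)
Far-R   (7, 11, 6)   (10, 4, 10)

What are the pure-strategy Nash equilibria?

Pure-strategy Nash equilibria: (Center, Left, Far-L) and (Right, Left, Left) and (Right, Center, Far-L)

Shop 1 against (Left, Far-L): payoffs 10, 1, 4 → best response Center.
Shop 1 against (Left, Left): payoffs 5, 9, 7 → best response Right.
Shop 1 against (Center, Far-L): payoffs 9, 12, 11 → best response Right.
Shop 1 against (Center, Left): payoffs 1, 8, 10 → best response Far-R.
Shop 2 against (Center, Far-L): payoffs 7, 0 → best response Left.
Shop 2 against (Center, Left): payoffs 1, 3 → best response Center.
Shop 2 against (Right, Far-L): payoffs 3, 8 → best response Center.
Shop 2 against (Right, Left): payoffs 10, 0 → best response Left.
Shop 2 against (Far-R, Far-L): payoffs 7, 0 → best response Left.
Shop 2 against (Far-R, Left): payoffs 11, 4 → best response Left.
Shop 3 against (Center, Left): payoffs 12, 9 → best response Far-L.
Shop 3 against (Center, Center): payoffs 4, 12 → best response Left.
Shop 3 against (Right, Left): payoffs 0, 7 → best response Left.
Shop 3 against (Right, Center): payoffs 1, 0 → best response Far-L.
Shop 3 against (Far-R, Left): payoffs 1, 6 → best response Left.
Shop 3 against (Far-R, Center): payoffs 9, 10 → best response Left.
Mutual best responses: (Center, Left, Far-L); (Right, Left, Left); (Right, Center, Far-L).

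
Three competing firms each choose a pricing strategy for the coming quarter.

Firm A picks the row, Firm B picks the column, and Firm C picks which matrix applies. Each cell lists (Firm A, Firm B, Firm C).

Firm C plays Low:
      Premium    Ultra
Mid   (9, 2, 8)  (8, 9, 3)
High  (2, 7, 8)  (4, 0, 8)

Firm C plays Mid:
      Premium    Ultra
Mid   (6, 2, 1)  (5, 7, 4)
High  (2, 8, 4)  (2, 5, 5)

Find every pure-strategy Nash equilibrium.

For each strategy profile, look for a profitable unilateral deviation.
(Mid, Premium, Low): Firm B can switch to Ultra (2 → 9). Not NE.
(Mid, Premium, Mid): Firm B can switch to Ultra (2 → 7). Not NE.
(Mid, Ultra, Low): Firm C can switch to Mid (3 → 4). Not NE.
(Mid, Ultra, Mid): Firm A gets 5, best alternative 2; Firm B gets 7, best alternative 2; Firm C gets 4, best alternative 3. No profitable deviation — NE.
(High, Premium, Low): Firm A can switch to Mid (2 → 9). Not NE.
(High, Premium, Mid): Firm A can switch to Mid (2 → 6). Not NE.
(High, Ultra, Low): Firm A can switch to Mid (4 → 8). Not NE.
(High, Ultra, Mid): Firm A can switch to Mid (2 → 5). Not NE.

Pure NE: (Mid, Ultra, Mid)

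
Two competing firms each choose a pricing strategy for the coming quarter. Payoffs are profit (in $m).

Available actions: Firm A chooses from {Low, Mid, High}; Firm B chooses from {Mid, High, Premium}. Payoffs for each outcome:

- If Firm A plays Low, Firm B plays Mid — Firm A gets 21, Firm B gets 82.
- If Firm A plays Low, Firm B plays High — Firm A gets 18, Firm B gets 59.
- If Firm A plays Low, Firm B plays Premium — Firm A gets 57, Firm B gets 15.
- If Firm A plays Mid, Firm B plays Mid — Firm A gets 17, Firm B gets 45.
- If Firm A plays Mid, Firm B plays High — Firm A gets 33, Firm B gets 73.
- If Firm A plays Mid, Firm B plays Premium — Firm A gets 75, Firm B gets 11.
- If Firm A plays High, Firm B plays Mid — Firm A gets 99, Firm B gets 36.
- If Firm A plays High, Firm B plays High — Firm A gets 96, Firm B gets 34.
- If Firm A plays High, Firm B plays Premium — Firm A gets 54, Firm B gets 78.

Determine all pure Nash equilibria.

none

Mark each player's best response to every combination of opponents' strategies; a profile where every player is best-responding is a pure Nash equilibrium.
Firm A against Mid: payoffs 21, 17, 99 → best response High.
Firm A against High: payoffs 18, 33, 96 → best response High.
Firm A against Premium: payoffs 57, 75, 54 → best response Mid.
Firm B against Low: payoffs 82, 59, 15 → best response Mid.
Firm B against Mid: payoffs 45, 73, 11 → best response High.
Firm B against High: payoffs 36, 34, 78 → best response Premium.
No profile is a mutual best response for all players.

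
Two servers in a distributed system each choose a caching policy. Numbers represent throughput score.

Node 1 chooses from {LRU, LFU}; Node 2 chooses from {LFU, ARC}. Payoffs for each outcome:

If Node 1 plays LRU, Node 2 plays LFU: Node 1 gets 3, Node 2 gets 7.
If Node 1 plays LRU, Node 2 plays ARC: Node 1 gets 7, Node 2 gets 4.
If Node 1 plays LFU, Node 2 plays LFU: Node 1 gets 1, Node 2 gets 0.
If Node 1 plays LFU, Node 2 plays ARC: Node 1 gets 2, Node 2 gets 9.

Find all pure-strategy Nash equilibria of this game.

(LRU, LFU)

Check each profile: it is a Nash equilibrium iff no player can strictly gain by switching unilaterally.
(LRU, LFU): Node 1 gets 3, best alternative 1; Node 2 gets 7, best alternative 4. No profitable deviation — NE.
(LRU, ARC): Node 2 can switch to LFU (4 → 7). Not NE.
(LFU, LFU): Node 1 can switch to LRU (1 → 3). Not NE.
(LFU, ARC): Node 1 can switch to LRU (2 → 7). Not NE.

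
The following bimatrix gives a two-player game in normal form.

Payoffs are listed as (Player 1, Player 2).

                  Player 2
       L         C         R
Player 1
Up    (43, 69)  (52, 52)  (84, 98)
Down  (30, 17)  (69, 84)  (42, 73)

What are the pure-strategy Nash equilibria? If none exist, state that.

The pure Nash equilibria are (Up, R), (Down, C).

(Up, L): Player 2 can switch to R (69 → 98). Not NE.
(Up, C): Player 1 can switch to Down (52 → 69). Not NE.
(Up, R): Player 1 gets 84, best alternative 42; Player 2 gets 98, best alternative 69. No profitable deviation — NE.
(Down, L): Player 1 can switch to Up (30 → 43). Not NE.
(Down, C): Player 1 gets 69, best alternative 52; Player 2 gets 84, best alternative 73. No profitable deviation — NE.
(Down, R): Player 1 can switch to Up (42 → 84). Not NE.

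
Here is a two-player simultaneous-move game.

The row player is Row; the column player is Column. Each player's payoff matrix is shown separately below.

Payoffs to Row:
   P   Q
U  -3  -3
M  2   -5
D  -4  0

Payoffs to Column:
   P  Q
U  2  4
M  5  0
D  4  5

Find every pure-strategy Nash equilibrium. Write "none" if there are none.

Row against P: payoffs -3, 2, -4 → best response M.
Row against Q: payoffs -3, -5, 0 → best response D.
Column against U: payoffs 2, 4 → best response Q.
Column against M: payoffs 5, 0 → best response P.
Column against D: payoffs 4, 5 → best response Q.
Mutual best responses: (M, P); (D, Q).

Pure-strategy Nash equilibria: (M, P) and (D, Q)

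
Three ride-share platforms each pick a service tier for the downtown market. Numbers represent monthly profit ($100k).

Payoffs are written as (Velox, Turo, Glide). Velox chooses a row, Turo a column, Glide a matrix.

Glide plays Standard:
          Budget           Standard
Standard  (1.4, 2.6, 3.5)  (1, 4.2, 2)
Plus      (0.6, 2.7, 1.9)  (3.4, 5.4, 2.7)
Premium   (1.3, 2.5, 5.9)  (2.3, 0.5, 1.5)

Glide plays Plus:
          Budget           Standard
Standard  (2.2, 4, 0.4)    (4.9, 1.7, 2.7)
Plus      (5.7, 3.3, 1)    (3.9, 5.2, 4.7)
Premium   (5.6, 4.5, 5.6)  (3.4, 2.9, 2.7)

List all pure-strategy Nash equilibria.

(Standard, Budget, Standard): Turo can switch to Standard (2.6 → 4.2). Not NE.
(Standard, Budget, Plus): Velox can switch to Plus (2.2 → 5.7). Not NE.
(Standard, Standard, Standard): Velox can switch to Plus (1 → 3.4). Not NE.
(Standard, Standard, Plus): Turo can switch to Budget (1.7 → 4). Not NE.
(Plus, Budget, Standard): Velox can switch to Standard (0.6 → 1.4). Not NE.
(Plus, Budget, Plus): Turo can switch to Standard (3.3 → 5.2). Not NE.
(Plus, Standard, Standard): Glide can switch to Plus (2.7 → 4.7). Not NE.
(Plus, Standard, Plus): Velox can switch to Standard (3.9 → 4.9). Not NE.
(Premium, Budget, Standard): Velox can switch to Standard (1.3 → 1.4). Not NE.
(Premium, Budget, Plus): Velox can switch to Plus (5.6 → 5.7). Not NE.
(Premium, Standard, Standard): Velox can switch to Plus (2.3 → 3.4). Not NE.
(Premium, Standard, Plus): Velox can switch to Standard (3.4 → 4.9). Not NE.

This game has no pure Nash equilibrium.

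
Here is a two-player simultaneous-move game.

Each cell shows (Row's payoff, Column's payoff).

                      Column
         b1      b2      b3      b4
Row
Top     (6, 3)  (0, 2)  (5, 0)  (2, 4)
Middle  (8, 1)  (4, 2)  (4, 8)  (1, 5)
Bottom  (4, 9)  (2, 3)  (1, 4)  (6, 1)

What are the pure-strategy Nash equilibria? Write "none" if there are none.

This game has no pure Nash equilibrium.

For each player, find the best response to each opponent profile; mutual best responses are the pure NE.
Row against b1: payoffs 6, 8, 4 → best response Middle.
Row against b2: payoffs 0, 4, 2 → best response Middle.
Row against b3: payoffs 5, 4, 1 → best response Top.
Row against b4: payoffs 2, 1, 6 → best response Bottom.
Column against Top: payoffs 3, 2, 0, 4 → best response b4.
Column against Middle: payoffs 1, 2, 8, 5 → best response b3.
Column against Bottom: payoffs 9, 3, 4, 1 → best response b1.
No profile is a mutual best response for all players.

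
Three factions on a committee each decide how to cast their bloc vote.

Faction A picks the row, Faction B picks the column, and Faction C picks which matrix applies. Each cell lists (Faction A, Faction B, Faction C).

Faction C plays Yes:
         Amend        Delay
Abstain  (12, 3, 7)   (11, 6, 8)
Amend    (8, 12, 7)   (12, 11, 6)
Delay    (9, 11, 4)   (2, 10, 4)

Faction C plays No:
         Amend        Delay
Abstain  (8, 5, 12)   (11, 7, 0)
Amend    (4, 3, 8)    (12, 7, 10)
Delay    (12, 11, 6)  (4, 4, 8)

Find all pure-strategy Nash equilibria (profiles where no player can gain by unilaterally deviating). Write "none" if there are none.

(Amend, Delay, No), (Delay, Amend, No)

Faction A against (Amend, Yes): payoffs 12, 8, 9 → best response Abstain.
Faction A against (Amend, No): payoffs 8, 4, 12 → best response Delay.
Faction A against (Delay, Yes): payoffs 11, 12, 2 → best response Amend.
Faction A against (Delay, No): payoffs 11, 12, 4 → best response Amend.
Faction B against (Abstain, Yes): payoffs 3, 6 → best response Delay.
Faction B against (Abstain, No): payoffs 5, 7 → best response Delay.
Faction B against (Amend, Yes): payoffs 12, 11 → best response Amend.
Faction B against (Amend, No): payoffs 3, 7 → best response Delay.
Faction B against (Delay, Yes): payoffs 11, 10 → best response Amend.
Faction B against (Delay, No): payoffs 11, 4 → best response Amend.
Faction C against (Abstain, Amend): payoffs 7, 12 → best response No.
Faction C against (Abstain, Delay): payoffs 8, 0 → best response Yes.
Faction C against (Amend, Amend): payoffs 7, 8 → best response No.
Faction C against (Amend, Delay): payoffs 6, 10 → best response No.
Faction C against (Delay, Amend): payoffs 4, 6 → best response No.
Faction C against (Delay, Delay): payoffs 4, 8 → best response No.
Mutual best responses: (Amend, Delay, No); (Delay, Amend, No).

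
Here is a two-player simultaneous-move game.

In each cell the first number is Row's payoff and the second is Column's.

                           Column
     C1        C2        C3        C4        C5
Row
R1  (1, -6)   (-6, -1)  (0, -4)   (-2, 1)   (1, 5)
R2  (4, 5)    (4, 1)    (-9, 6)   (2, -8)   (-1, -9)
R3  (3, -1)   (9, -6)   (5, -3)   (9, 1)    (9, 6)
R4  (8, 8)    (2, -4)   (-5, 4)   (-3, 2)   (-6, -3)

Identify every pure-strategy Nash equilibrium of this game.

(R1, C1): Row can switch to R2 (1 → 4). Not NE.
(R1, C2): Row can switch to R2 (-6 → 4). Not NE.
(R1, C3): Row can switch to R3 (0 → 5). Not NE.
(R1, C4): Row can switch to R2 (-2 → 2). Not NE.
(R1, C5): Row can switch to R3 (1 → 9). Not NE.
(R2, C1): Row can switch to R4 (4 → 8). Not NE.
(R3, C5): Row gets 9, best alternative 1; Column gets 6, best alternative 1. No profitable deviation — NE.
(R4, C1): Row gets 8, best alternative 4; Column gets 8, best alternative 4. No profitable deviation — NE.
(The remaining 12 profiles each have a profitable deviation by the same check.)

The pure Nash equilibria are (R3, C5), (R4, C1).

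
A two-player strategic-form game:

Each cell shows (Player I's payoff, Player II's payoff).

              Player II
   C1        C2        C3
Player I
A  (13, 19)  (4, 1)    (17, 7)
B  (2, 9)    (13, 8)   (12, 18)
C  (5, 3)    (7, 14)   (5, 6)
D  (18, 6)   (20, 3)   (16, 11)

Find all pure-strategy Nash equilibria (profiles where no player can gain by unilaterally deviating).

none

Mark each player's best response to every combination of opponents' strategies; a profile where every player is best-responding is a pure Nash equilibrium.
Player I against C1: payoffs 13, 2, 5, 18 → best response D.
Player I against C2: payoffs 4, 13, 7, 20 → best response D.
Player I against C3: payoffs 17, 12, 5, 16 → best response A.
Player II against A: payoffs 19, 1, 7 → best response C1.
Player II against B: payoffs 9, 8, 18 → best response C3.
Player II against C: payoffs 3, 14, 6 → best response C2.
Player II against D: payoffs 6, 3, 11 → best response C3.
No profile is a mutual best response for all players.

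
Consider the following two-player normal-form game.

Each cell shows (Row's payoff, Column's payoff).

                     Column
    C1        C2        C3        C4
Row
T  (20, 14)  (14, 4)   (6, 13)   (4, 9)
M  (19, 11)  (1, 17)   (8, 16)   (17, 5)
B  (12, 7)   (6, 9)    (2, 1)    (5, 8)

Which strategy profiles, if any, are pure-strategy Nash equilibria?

(T, C1): Row gets 20, best alternative 19; Column gets 14, best alternative 13. No profitable deviation — NE.
(T, C2): Column can switch to C1 (4 → 14). Not NE.
(T, C3): Row can switch to M (6 → 8). Not NE.
(T, C4): Row can switch to M (4 → 17). Not NE.
(M, C1): Row can switch to T (19 → 20). Not NE.
(M, C2): Row can switch to T (1 → 14). Not NE.
(M, C3): Column can switch to C2 (16 → 17). Not NE.
(The remaining 5 profiles each have a profitable deviation by the same check.)

The unique pure-strategy Nash equilibrium is (T, C1).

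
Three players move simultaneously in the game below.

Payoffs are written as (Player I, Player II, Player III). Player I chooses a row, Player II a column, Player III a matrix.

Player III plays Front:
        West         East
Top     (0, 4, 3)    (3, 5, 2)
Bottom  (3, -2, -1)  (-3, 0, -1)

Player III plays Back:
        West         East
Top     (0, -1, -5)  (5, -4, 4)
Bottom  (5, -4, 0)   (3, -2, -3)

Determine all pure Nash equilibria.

No pure-strategy Nash equilibrium.

Check each profile: it is a Nash equilibrium iff no player can strictly gain by switching unilaterally.
(Top, West, Front): Player I can switch to Bottom (0 → 3). Not NE.
(Top, West, Back): Player I can switch to Bottom (0 → 5). Not NE.
(Top, East, Front): Player III can switch to Back (2 → 4). Not NE.
(Top, East, Back): Player II can switch to West (-4 → -1). Not NE.
(Bottom, West, Front): Player II can switch to East (-2 → 0). Not NE.
(Bottom, West, Back): Player II can switch to East (-4 → -2). Not NE.
(Bottom, East, Front): Player I can switch to Top (-3 → 3). Not NE.
(Bottom, East, Back): Player I can switch to Top (3 → 5). Not NE.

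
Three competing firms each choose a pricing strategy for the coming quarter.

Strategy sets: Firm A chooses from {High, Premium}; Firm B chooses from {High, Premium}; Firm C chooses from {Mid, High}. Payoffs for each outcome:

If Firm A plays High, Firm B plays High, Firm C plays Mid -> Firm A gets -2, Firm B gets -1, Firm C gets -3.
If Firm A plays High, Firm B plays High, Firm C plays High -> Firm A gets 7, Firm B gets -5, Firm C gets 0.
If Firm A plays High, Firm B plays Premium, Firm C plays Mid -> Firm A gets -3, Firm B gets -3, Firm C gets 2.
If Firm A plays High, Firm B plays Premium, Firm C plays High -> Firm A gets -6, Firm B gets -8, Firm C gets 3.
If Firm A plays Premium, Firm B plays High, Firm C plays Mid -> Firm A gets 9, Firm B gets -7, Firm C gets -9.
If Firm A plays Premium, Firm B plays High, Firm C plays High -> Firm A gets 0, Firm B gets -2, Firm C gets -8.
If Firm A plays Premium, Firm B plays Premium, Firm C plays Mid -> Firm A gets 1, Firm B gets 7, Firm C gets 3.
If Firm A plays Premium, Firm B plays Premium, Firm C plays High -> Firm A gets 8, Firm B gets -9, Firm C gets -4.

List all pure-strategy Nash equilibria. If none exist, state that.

Pure-strategy Nash equilibria: (High, High, High), (Premium, Premium, Mid)

(High, High, Mid): Firm A can switch to Premium (-2 → 9). Not NE.
(High, High, High): Firm A gets 7, best alternative 0; Firm B gets -5, best alternative -8; Firm C gets 0, best alternative -3. No profitable deviation — NE.
(High, Premium, Mid): Firm A can switch to Premium (-3 → 1). Not NE.
(High, Premium, High): Firm A can switch to Premium (-6 → 8). Not NE.
(Premium, High, Mid): Firm B can switch to Premium (-7 → 7). Not NE.
(Premium, High, High): Firm A can switch to High (0 → 7). Not NE.
(Premium, Premium, Mid): Firm A gets 1, best alternative -3; Firm B gets 7, best alternative -7; Firm C gets 3, best alternative -4. No profitable deviation — NE.
(Premium, Premium, High): Firm B can switch to High (-9 → -2). Not NE.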